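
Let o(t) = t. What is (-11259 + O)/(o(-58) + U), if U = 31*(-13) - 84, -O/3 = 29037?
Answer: 19674/109 ≈ 180.50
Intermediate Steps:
O = -87111 (O = -3*29037 = -87111)
U = -487 (U = -403 - 84 = -487)
(-11259 + O)/(o(-58) + U) = (-11259 - 87111)/(-58 - 487) = -98370/(-545) = -98370*(-1/545) = 19674/109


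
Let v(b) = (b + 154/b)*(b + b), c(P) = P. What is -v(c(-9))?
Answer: -470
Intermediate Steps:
v(b) = 2*b*(b + 154/b) (v(b) = (b + 154/b)*(2*b) = 2*b*(b + 154/b))
-v(c(-9)) = -(308 + 2*(-9)²) = -(308 + 2*81) = -(308 + 162) = -1*470 = -470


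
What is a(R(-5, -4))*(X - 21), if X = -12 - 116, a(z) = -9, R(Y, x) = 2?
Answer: 1341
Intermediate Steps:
X = -128
a(R(-5, -4))*(X - 21) = -9*(-128 - 21) = -9*(-149) = 1341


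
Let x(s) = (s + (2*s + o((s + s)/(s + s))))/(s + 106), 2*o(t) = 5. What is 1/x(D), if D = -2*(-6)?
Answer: 236/77 ≈ 3.0649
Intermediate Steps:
o(t) = 5/2 (o(t) = (½)*5 = 5/2)
D = 12
x(s) = (5/2 + 3*s)/(106 + s) (x(s) = (s + (2*s + 5/2))/(s + 106) = (s + (5/2 + 2*s))/(106 + s) = (5/2 + 3*s)/(106 + s))
1/x(D) = 1/((5 + 6*12)/(2*(106 + 12))) = 1/((½)*(5 + 72)/118) = 1/((½)*(1/118)*77) = 1/(77/236) = 236/77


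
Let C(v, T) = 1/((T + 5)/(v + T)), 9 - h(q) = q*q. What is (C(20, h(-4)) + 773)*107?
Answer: 164031/2 ≈ 82016.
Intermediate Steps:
h(q) = 9 - q**2 (h(q) = 9 - q*q = 9 - q**2)
C(v, T) = (T + v)/(5 + T) (C(v, T) = 1/((5 + T)/(T + v)) = (T + v)/(5 + T))
(C(20, h(-4)) + 773)*107 = (((9 - 1*(-4)**2) + 20)/(5 + (9 - 1*(-4)**2)) + 773)*107 = (((9 - 1*16) + 20)/(5 + (9 - 1*16)) + 773)*107 = (((9 - 16) + 20)/(5 + (9 - 16)) + 773)*107 = ((-7 + 20)/(5 - 7) + 773)*107 = (13/(-2) + 773)*107 = (-1/2*13 + 773)*107 = (-13/2 + 773)*107 = (1533/2)*107 = 164031/2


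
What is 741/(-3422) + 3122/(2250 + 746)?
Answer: 151133/183077 ≈ 0.82552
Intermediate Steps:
741/(-3422) + 3122/(2250 + 746) = 741*(-1/3422) + 3122/2996 = -741/3422 + 3122*(1/2996) = -741/3422 + 223/214 = 151133/183077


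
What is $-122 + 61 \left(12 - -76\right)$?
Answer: $5246$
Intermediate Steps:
$-122 + 61 \left(12 - -76\right) = -122 + 61 \left(12 + 76\right) = -122 + 61 \cdot 88 = -122 + 5368 = 5246$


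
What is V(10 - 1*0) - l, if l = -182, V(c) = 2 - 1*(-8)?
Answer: 192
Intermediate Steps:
V(c) = 10 (V(c) = 2 + 8 = 10)
V(10 - 1*0) - l = 10 - 1*(-182) = 10 + 182 = 192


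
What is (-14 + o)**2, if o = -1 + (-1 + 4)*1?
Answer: 144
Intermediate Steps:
o = 2 (o = -1 + 3*1 = -1 + 3 = 2)
(-14 + o)**2 = (-14 + 2)**2 = (-12)**2 = 144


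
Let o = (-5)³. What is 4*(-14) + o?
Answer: -181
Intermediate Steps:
o = -125
4*(-14) + o = 4*(-14) - 125 = -56 - 125 = -181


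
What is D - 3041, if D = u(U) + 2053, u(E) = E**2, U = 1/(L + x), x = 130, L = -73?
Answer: -3210011/3249 ≈ -988.00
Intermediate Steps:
U = 1/57 (U = 1/(-73 + 130) = 1/57 ≈ 0.017544)
D = 6670198/3249 (D = (1/57)**2 + 2053 = 1/3249 + 2053 = 6670198/3249 ≈ 2053.0)
D - 3041 = 6670198/3249 - 3041 = -3210011/3249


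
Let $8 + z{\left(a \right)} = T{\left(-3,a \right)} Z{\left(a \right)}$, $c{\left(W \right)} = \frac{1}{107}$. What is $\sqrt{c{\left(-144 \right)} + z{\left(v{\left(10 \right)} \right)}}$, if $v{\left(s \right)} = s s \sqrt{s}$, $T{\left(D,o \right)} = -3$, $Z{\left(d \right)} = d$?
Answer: $\frac{\sqrt{-91485 - 3434700 \sqrt{10}}}{107} \approx 30.93 i$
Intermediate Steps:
$v{\left(s \right)} = s^{\frac{5}{2}}$ ($v{\left(s \right)} = s s^{\frac{3}{2}} = s^{\frac{5}{2}}$)
$c{\left(W \right)} = \frac{1}{107}$
$z{\left(a \right)} = -8 - 3 a$
$\sqrt{c{\left(-144 \right)} + z{\left(v{\left(10 \right)} \right)}} = \sqrt{\frac{1}{107} - \left(8 + 3 \cdot 10^{\frac{5}{2}}\right)} = \sqrt{\frac{1}{107} - \left(8 + 3 \cdot 100 \sqrt{10}\right)} = \sqrt{\frac{1}{107} - \left(8 + 300 \sqrt{10}\right)} = \sqrt{- \frac{855}{107} - 300 \sqrt{10}}$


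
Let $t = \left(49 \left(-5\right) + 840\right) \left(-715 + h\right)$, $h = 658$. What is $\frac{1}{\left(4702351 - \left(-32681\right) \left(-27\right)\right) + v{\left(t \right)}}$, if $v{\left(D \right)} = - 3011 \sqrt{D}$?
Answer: $\frac{3819964}{14899602455011} + \frac{3011 i \sqrt{33915}}{14899602455011} \approx 2.5638 \cdot 10^{-7} + 3.7216 \cdot 10^{-8} i$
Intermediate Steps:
$t = -33915$ ($t = \left(49 \left(-5\right) + 840\right) \left(-715 + 658\right) = \left(-245 + 840\right) \left(-57\right) = 595 \left(-57\right) = -33915$)
$\frac{1}{\left(4702351 - \left(-32681\right) \left(-27\right)\right) + v{\left(t \right)}} = \frac{1}{\left(4702351 - \left(-32681\right) \left(-27\right)\right) - 3011 \sqrt{-33915}} = \frac{1}{\left(4702351 - 882387\right) - 3011 i \sqrt{33915}} = \frac{1}{3819964 - 3011 i \sqrt{33915}}$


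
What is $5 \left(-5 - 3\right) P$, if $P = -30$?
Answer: $1200$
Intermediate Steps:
$5 \left(-5 - 3\right) P = 5 \left(-5 - 3\right) \left(-30\right) = 5 \left(-8\right) \left(-30\right) = \left(-40\right) \left(-30\right) = 1200$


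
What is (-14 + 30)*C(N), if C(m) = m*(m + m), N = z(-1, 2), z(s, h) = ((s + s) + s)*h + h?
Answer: 512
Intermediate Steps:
z(s, h) = h + 3*h*s (z(s, h) = (2*s + s)*h + h = (3*s)*h + h = 3*h*s + h = h + 3*h*s)
N = -4 (N = 2*(1 + 3*(-1)) = 2*(1 - 3) = 2*(-2) = -4)
C(m) = 2*m**2 (C(m) = m*(2*m) = 2*m**2)
(-14 + 30)*C(N) = (-14 + 30)*(2*(-4)**2) = 16*(2*16) = 16*32 = 512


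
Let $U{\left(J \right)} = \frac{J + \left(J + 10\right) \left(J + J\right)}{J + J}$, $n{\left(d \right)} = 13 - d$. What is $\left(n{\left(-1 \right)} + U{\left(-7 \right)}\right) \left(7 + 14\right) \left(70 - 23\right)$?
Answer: $\frac{34545}{2} \approx 17273.0$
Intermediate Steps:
$U{\left(J \right)} = \frac{J + 2 J \left(10 + J\right)}{2 J}$ ($U{\left(J \right)} = \frac{J + \left(10 + J\right) 2 J}{2 J} = \left(J + 2 J \left(10 + J\right)\right) \frac{1}{2 J} = \frac{J + 2 J \left(10 + J\right)}{2 J}$)
$\left(n{\left(-1 \right)} + U{\left(-7 \right)}\right) \left(7 + 14\right) \left(70 - 23\right) = \left(\left(13 - -1\right) + \left(\frac{21}{2} - 7\right)\right) \left(7 + 14\right) \left(70 - 23\right) = \left(\left(13 + 1\right) + \frac{7}{2}\right) 21 \cdot 47 = \left(14 + \frac{7}{2}\right) 987 = \frac{35}{2} \cdot 987 = \frac{34545}{2}$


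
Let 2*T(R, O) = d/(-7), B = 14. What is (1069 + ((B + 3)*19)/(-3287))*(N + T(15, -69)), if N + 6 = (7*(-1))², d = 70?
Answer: 7026960/173 ≈ 40618.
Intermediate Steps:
T(R, O) = -5 (T(R, O) = (70/(-7))/2 = (70*(-⅐))/2 = (½)*(-10) = -5)
N = 43 (N = -6 + (7*(-1))² = -6 + (-7)² = -6 + 49 = 43)
(1069 + ((B + 3)*19)/(-3287))*(N + T(15, -69)) = (1069 + ((14 + 3)*19)/(-3287))*(43 - 5) = (1069 + (17*19)*(-1/3287))*38 = (1069 + 323*(-1/3287))*38 = (1069 - 17/173)*38 = (184920/173)*38 = 7026960/173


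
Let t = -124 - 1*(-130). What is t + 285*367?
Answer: 104601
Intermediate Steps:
t = 6 (t = -124 + 130 = 6)
t + 285*367 = 6 + 285*367 = 6 + 104595 = 104601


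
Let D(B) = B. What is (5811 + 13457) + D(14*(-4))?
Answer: 19212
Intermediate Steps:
(5811 + 13457) + D(14*(-4)) = (5811 + 13457) + 14*(-4) = 19268 - 56 = 19212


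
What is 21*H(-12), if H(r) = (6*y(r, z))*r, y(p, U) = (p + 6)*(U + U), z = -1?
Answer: -18144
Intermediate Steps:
y(p, U) = 2*U*(6 + p) (y(p, U) = (6 + p)*(2*U) = 2*U*(6 + p))
H(r) = r*(-72 - 12*r) (H(r) = (6*(2*(-1)*(6 + r)))*r = (6*(-12 - 2*r))*r = (-72 - 12*r)*r = r*(-72 - 12*r))
21*H(-12) = 21*(-12*(-12)*(6 - 12)) = 21*(-12*(-12)*(-6)) = 21*(-864) = -18144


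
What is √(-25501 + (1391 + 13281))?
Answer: 7*I*√221 ≈ 104.06*I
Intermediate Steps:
√(-25501 + (1391 + 13281)) = √(-25501 + 14672) = √(-10829) = 7*I*√221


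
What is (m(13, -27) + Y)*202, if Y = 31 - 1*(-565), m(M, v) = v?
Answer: 114938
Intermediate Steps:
Y = 596 (Y = 31 + 565 = 596)
(m(13, -27) + Y)*202 = (-27 + 596)*202 = 569*202 = 114938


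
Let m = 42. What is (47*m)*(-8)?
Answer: -15792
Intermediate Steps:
(47*m)*(-8) = (47*42)*(-8) = 1974*(-8) = -15792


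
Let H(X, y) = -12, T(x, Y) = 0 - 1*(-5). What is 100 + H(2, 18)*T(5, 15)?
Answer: 40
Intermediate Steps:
T(x, Y) = 5 (T(x, Y) = 0 + 5 = 5)
100 + H(2, 18)*T(5, 15) = 100 - 12*5 = 100 - 60 = 40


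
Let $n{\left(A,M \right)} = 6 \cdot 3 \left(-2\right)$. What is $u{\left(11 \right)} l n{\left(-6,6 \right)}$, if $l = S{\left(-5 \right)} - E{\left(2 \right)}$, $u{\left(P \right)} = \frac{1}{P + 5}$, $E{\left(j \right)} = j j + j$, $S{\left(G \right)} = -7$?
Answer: $\frac{117}{4} \approx 29.25$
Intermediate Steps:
$E{\left(j \right)} = j + j^{2}$ ($E{\left(j \right)} = j^{2} + j = j + j^{2}$)
$n{\left(A,M \right)} = -36$ ($n{\left(A,M \right)} = 18 \left(-2\right) = -36$)
$u{\left(P \right)} = \frac{1}{5 + P}$
$l = -13$ ($l = -7 - 2 \left(1 + 2\right) = -7 - 2 \cdot 3 = -7 - 6 = -13$)
$u{\left(11 \right)} l n{\left(-6,6 \right)} = \frac{1}{5 + 11} \left(-13\right) \left(-36\right) = \frac{1}{16} \left(-13\right) \left(-36\right) = \left(- \frac{13}{16}\right) \left(-36\right) = \frac{117}{4}$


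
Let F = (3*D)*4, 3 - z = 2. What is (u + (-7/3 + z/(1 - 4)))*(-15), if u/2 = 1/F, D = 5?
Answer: 79/2 ≈ 39.500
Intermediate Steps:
z = 1 (z = 3 - 1*2 = 3 - 2 = 1)
F = 60 (F = (3*5)*4 = 15*4 = 60)
u = 1/30 (u = 2*(1/60) = 1/30 ≈ 0.033333)
(u + (-7/3 + z/(1 - 4)))*(-15) = (1/30 + (-7/3 + 1/(1 - 4)))*(-15) = (1/30 + (-7*⅓ + 1/(-3)))*(-15) = (1/30 + (-7/3 + 1*(-⅓)))*(-15) = (1/30 + (-7/3 - ⅓))*(-15) = (1/30 - 8/3)*(-15) = -79/30*(-15) = 79/2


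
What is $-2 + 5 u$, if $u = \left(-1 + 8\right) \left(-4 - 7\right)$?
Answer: $-387$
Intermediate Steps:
$u = -77$ ($u = 7 \left(-11\right) = -77$)
$-2 + 5 u = -2 + 5 \left(-77\right) = -2 - 385 = -387$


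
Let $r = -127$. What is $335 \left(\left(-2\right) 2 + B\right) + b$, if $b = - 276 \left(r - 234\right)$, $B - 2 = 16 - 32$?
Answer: $93606$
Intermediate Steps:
$B = -14$ ($B = 2 + \left(16 - 32\right) = 2 - 16 = -14$)
$b = 99636$ ($b = - 276 \left(-127 - 234\right) = \left(-276\right) \left(-361\right) = 99636$)
$335 \left(\left(-2\right) 2 + B\right) + b = 335 \left(\left(-2\right) 2 - 14\right) + 99636 = 335 \left(-4 - 14\right) + 99636 = 335 \left(-18\right) + 99636 = -6030 + 99636 = 93606$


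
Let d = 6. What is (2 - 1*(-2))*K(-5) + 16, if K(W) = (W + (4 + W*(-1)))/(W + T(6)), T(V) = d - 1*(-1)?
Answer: 24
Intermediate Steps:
T(V) = 7 (T(V) = 6 - 1*(-1) = 6 + 1 = 7)
K(W) = 4/(7 + W) (K(W) = (W + (4 + W*(-1)))/(W + 7) = (W + (4 - W))/(7 + W) = 4/(7 + W))
(2 - 1*(-2))*K(-5) + 16 = (2 - 1*(-2))*(4/(7 - 5)) + 16 = (2 + 2)*(4/2) + 16 = 4*(4*(1/2)) + 16 = 4*2 + 16 = 8 + 16 = 24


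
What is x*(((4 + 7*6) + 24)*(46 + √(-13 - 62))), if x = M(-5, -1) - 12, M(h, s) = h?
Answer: -54740 - 5950*I*√3 ≈ -54740.0 - 10306.0*I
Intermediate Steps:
x = -17 (x = -5 - 12 = -17)
x*(((4 + 7*6) + 24)*(46 + √(-13 - 62))) = -17*((4 + 7*6) + 24)*(46 + √(-13 - 62)) = -17*((4 + 42) + 24)*(46 + √(-75)) = -17*(46 + 24)*(46 + 5*I*√3) = -1190*(46 + 5*I*√3) = -17*(3220 + 350*I*√3) = -54740 - 5950*I*√3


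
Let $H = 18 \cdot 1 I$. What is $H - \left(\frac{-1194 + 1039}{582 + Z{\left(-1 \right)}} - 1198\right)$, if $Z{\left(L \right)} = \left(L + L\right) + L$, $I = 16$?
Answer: $\frac{860549}{579} \approx 1486.3$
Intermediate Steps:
$Z{\left(L \right)} = 3 L$ ($Z{\left(L \right)} = 2 L + L = 3 L$)
$H = 288$ ($H = 18 \cdot 1 \cdot 16 = 18 \cdot 16 = 288$)
$H - \left(\frac{-1194 + 1039}{582 + Z{\left(-1 \right)}} - 1198\right) = 288 - \left(\frac{-1194 + 1039}{582 + 3 \left(-1\right)} - 1198\right) = 288 - \left(- \frac{155}{582 - 3} - 1198\right) = 288 - \left(- \frac{155}{579} - 1198\right) = 288 - - \frac{693797}{579} = 288 + \frac{693797}{579} = \frac{860549}{579}$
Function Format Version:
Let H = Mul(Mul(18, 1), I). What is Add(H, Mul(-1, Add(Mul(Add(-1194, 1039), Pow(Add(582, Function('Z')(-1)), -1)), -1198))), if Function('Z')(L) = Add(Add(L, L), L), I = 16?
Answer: Rational(860549, 579) ≈ 1486.3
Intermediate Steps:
Function('Z')(L) = Mul(3, L) (Function('Z')(L) = Add(Mul(2, L), L) = Mul(3, L))
H = 288 (H = Mul(Mul(18, 1), 16) = Mul(18, 16) = 288)
Add(H, Mul(-1, Add(Mul(Add(-1194, 1039), Pow(Add(582, Function('Z')(-1)), -1)), -1198))) = Add(288, Mul(-1, Add(Mul(Add(-1194, 1039), Pow(Add(582, Mul(3, -1)), -1)), -1198))) = Add(288, Mul(-1, Add(Mul(-155, Pow(Add(582, -3), -1)), -1198))) = Add(288, Mul(-1, Add(Mul(-155, Pow(579, -1)), -1198))) = Add(288, Mul(-1, Add(Mul(-155, Rational(1, 579)), -1198))) = Add(288, Mul(-1, Add(Rational(-155, 579), -1198))) = Add(288, Mul(-1, Rational(-693797, 579))) = Add(288, Rational(693797, 579)) = Rational(860549, 579)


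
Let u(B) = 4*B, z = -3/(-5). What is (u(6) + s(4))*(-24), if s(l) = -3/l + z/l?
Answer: -2808/5 ≈ -561.60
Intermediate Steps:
z = 3/5 (z = -3*(-1/5) = 3/5 ≈ 0.60000)
s(l) = -12/(5*l) (s(l) = -3/l + 3/(5*l) = -12/(5*l))
(u(6) + s(4))*(-24) = (4*6 - 12/5/4)*(-24) = (24 - 12/5*1/4)*(-24) = (24 - 3/5)*(-24) = (117/5)*(-24) = -2808/5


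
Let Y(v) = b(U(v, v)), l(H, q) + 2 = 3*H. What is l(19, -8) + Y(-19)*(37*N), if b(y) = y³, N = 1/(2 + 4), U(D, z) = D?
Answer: -253453/6 ≈ -42242.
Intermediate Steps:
N = ⅙ (N = 1/6 = ⅙ ≈ 0.16667)
l(H, q) = -2 + 3*H
Y(v) = v³
l(19, -8) + Y(-19)*(37*N) = (-2 + 3*19) + (-19)³*(37*(⅙)) = (-2 + 57) - 6859*37/6 = 55 - 253783/6 = -253453/6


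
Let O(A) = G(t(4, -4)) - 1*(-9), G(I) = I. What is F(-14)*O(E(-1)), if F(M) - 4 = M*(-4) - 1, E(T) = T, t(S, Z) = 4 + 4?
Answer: 1003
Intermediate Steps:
t(S, Z) = 8
F(M) = 3 - 4*M (F(M) = 4 + (M*(-4) - 1) = 4 + (-4*M - 1) = 4 + (-1 - 4*M) = 3 - 4*M)
O(A) = 17 (O(A) = 8 - 1*(-9) = 8 + 9 = 17)
F(-14)*O(E(-1)) = (3 - 4*(-14))*17 = (3 + 56)*17 = 59*17 = 1003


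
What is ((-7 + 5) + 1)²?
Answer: 1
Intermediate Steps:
((-7 + 5) + 1)² = (-2 + 1)² = (-1)² = 1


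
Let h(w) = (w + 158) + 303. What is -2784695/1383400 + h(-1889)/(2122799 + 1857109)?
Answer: -184746756721/91763412120 ≈ -2.0133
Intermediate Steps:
h(w) = 461 + w (h(w) = (158 + w) + 303 = 461 + w)
-2784695/1383400 + h(-1889)/(2122799 + 1857109) = -2784695/1383400 + (461 - 1889)/(2122799 + 1857109) = -2784695*1/1383400 - 1428/3979908 = -556939/276680 - 1428*1/3979908 = -556939/276680 - 119/331659 = -184746756721/91763412120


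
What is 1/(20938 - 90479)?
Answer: -1/69541 ≈ -1.4380e-5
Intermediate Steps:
1/(20938 - 90479) = 1/(-69541) = -1/69541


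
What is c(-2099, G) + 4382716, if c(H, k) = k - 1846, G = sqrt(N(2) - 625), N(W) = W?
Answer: 4380870 + I*sqrt(623) ≈ 4.3809e+6 + 24.96*I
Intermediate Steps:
G = I*sqrt(623) (G = sqrt(2 - 625) = sqrt(-623) = I*sqrt(623) ≈ 24.96*I)
c(H, k) = -1846 + k
c(-2099, G) + 4382716 = (-1846 + I*sqrt(623)) + 4382716 = 4380870 + I*sqrt(623)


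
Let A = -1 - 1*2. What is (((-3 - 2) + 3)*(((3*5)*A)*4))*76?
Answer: 27360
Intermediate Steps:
A = -3 (A = -1 - 2 = -3)
(((-3 - 2) + 3)*(((3*5)*A)*4))*76 = (((-3 - 2) + 3)*(((3*5)*(-3))*4))*76 = ((-5 + 3)*((15*(-3))*4))*76 = -(-90)*4*76 = -2*(-180)*76 = 360*76 = 27360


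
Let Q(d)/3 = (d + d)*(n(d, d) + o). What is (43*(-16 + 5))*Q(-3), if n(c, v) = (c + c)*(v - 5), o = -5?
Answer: 366102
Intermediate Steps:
n(c, v) = 2*c*(-5 + v) (n(c, v) = (2*c)*(-5 + v) = 2*c*(-5 + v))
Q(d) = 6*d*(-5 + 2*d*(-5 + d)) (Q(d) = 3*((d + d)*(2*d*(-5 + d) - 5)) = 3*((2*d)*(-5 + 2*d*(-5 + d))) = 3*(2*d*(-5 + 2*d*(-5 + d))) = 6*d*(-5 + 2*d*(-5 + d)))
(43*(-16 + 5))*Q(-3) = (43*(-16 + 5))*(6*(-3)*(-5 + 2*(-3)*(-5 - 3))) = (43*(-11))*(6*(-3)*(-5 + 2*(-3)*(-8))) = -2838*(-3)*(-5 + 48) = -2838*(-3)*43 = -473*(-774) = 366102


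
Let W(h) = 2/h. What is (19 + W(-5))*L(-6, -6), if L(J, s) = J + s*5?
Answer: -3348/5 ≈ -669.60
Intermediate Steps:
L(J, s) = J + 5*s
(19 + W(-5))*L(-6, -6) = (19 + 2/(-5))*(-6 + 5*(-6)) = (19 + 2*(-⅕))*(-6 - 30) = (19 - ⅖)*(-36) = (93/5)*(-36) = -3348/5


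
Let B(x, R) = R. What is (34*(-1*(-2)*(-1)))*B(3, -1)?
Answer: 68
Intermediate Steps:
(34*(-1*(-2)*(-1)))*B(3, -1) = (34*(-1*(-2)*(-1)))*(-1) = (34*(2*(-1)))*(-1) = (34*(-2))*(-1) = -68*(-1) = 68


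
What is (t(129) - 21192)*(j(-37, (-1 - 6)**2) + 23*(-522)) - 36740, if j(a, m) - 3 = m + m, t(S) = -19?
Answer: 252480215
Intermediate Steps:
j(a, m) = 3 + 2*m (j(a, m) = 3 + (m + m) = 3 + 2*m)
(t(129) - 21192)*(j(-37, (-1 - 6)**2) + 23*(-522)) - 36740 = (-19 - 21192)*((3 + 2*(-1 - 6)**2) + 23*(-522)) - 36740 = -21211*((3 + 2*(-7)**2) - 12006) - 36740 = -21211*((3 + 2*49) - 12006) - 36740 = -21211*((3 + 98) - 12006) - 36740 = -21211*(101 - 12006) - 36740 = -21211*(-11905) - 36740 = 252516955 - 36740 = 252480215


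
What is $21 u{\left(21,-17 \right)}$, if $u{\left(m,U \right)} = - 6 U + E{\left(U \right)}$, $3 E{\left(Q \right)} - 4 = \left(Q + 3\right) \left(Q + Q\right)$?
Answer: $5502$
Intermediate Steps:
$E{\left(Q \right)} = \frac{4}{3} + \frac{2 Q \left(3 + Q\right)}{3}$ ($E{\left(Q \right)} = \frac{4}{3} + \frac{\left(Q + 3\right) \left(Q + Q\right)}{3} = \frac{4}{3} + \frac{\left(3 + Q\right) 2 Q}{3} = \frac{4}{3} + \frac{2 Q \left(3 + Q\right)}{3}$)
$u{\left(m,U \right)} = \frac{4}{3} - 4 U + \frac{2 U^{2}}{3}$ ($u{\left(m,U \right)} = - 6 U + \left(\frac{4}{3} + 2 U + \frac{2 U^{2}}{3}\right) = \frac{4}{3} - 4 U + \frac{2 U^{2}}{3}$)
$21 u{\left(21,-17 \right)} = 21 \left(\frac{4}{3} - -68 + \frac{2 \left(-17\right)^{2}}{3}\right) = 21 \left(\frac{4}{3} + 68 + \frac{2}{3} \cdot 289\right) = 21 \left(\frac{4}{3} + 68 + \frac{578}{3}\right) = 21 \cdot 262 = 5502$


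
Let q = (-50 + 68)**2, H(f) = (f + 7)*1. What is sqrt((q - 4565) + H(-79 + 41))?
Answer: 4*I*sqrt(267) ≈ 65.361*I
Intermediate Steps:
H(f) = 7 + f (H(f) = (7 + f)*1 = 7 + f)
q = 324 (q = 18**2 = 324)
sqrt((q - 4565) + H(-79 + 41)) = sqrt((324 - 4565) + (7 + (-79 + 41))) = sqrt(-4241 + (7 - 38)) = sqrt(-4241 - 31) = sqrt(-4272) = 4*I*sqrt(267)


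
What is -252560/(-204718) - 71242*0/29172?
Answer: 126280/102359 ≈ 1.2337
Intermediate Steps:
-252560/(-204718) - 71242*0/29172 = -252560*(-1/204718) + 0*(1/29172) = 126280/102359 + 0 = 126280/102359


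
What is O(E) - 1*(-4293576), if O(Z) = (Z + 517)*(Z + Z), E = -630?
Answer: 4435956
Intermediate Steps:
O(Z) = 2*Z*(517 + Z) (O(Z) = (517 + Z)*(2*Z) = 2*Z*(517 + Z))
O(E) - 1*(-4293576) = 2*(-630)*(517 - 630) - 1*(-4293576) = 2*(-630)*(-113) + 4293576 = 142380 + 4293576 = 4435956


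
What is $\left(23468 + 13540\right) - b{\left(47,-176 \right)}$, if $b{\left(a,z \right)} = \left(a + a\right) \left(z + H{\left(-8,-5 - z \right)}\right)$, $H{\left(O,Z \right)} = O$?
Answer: $54304$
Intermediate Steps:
$b{\left(a,z \right)} = 2 a \left(-8 + z\right)$ ($b{\left(a,z \right)} = \left(a + a\right) \left(z - 8\right) = 2 a \left(-8 + z\right)$)
$\left(23468 + 13540\right) - b{\left(47,-176 \right)} = \left(23468 + 13540\right) - 2 \cdot 47 \left(-8 - 176\right) = 37008 - 2 \cdot 47 \left(-184\right) = 37008 - -17296 = 37008 + 17296 = 54304$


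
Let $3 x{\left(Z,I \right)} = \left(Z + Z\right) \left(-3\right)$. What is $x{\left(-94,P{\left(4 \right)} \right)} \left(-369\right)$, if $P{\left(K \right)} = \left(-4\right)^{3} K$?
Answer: $-69372$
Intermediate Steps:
$P{\left(K \right)} = - 64 K$
$x{\left(Z,I \right)} = - 2 Z$ ($x{\left(Z,I \right)} = \frac{\left(Z + Z\right) \left(-3\right)}{3} = \frac{2 Z \left(-3\right)}{3} = \frac{\left(-6\right) Z}{3} = - 2 Z$)
$x{\left(-94,P{\left(4 \right)} \right)} \left(-369\right) = \left(-2\right) \left(-94\right) \left(-369\right) = 188 \left(-369\right) = -69372$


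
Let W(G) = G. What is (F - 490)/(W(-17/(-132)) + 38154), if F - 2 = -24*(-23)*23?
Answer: 14784/46205 ≈ 0.31997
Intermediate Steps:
F = 12698 (F = 2 - 24*(-23)*23 = 2 + 552*23 = 2 + 12696 = 12698)
(F - 490)/(W(-17/(-132)) + 38154) = (12698 - 490)/(-17/(-132) + 38154) = 12208/(-17*(-1/132) + 38154) = 12208/(17/132 + 38154) = 12208/(5036345/132) = 12208*(132/5036345) = 14784/46205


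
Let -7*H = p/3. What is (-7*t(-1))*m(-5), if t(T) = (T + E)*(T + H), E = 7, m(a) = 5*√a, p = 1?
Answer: 220*I*√5 ≈ 491.94*I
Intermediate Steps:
H = -1/21 (H = -1/(7*3) = -⅐*⅓ = -1/21 ≈ -0.047619)
t(T) = (7 + T)*(-1/21 + T) (t(T) = (T + 7)*(T - 1/21) = (7 + T)*(-1/21 + T))
(-7*t(-1))*m(-5) = (-7*(-⅓ + (-1)² + (146/21)*(-1)))*(5*√(-5)) = (-7*(-⅓ + 1 - 146/21))*(5*(I*√5)) = (-7*(-44/7))*(5*I*√5) = 44*(5*I*√5) = 220*I*√5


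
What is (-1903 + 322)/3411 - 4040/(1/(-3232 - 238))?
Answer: 15939375073/1137 ≈ 1.4019e+7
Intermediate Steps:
(-1903 + 322)/3411 - 4040/(1/(-3232 - 238)) = -1581*1/3411 - 4040/(1/(-3470)) = -527/1137 - 4040/(-1/3470) = -527/1137 - 4040*(-3470) = -527/1137 + 14018800 = 15939375073/1137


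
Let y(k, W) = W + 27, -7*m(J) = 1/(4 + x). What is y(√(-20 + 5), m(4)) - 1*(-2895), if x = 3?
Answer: 143177/49 ≈ 2922.0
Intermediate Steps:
m(J) = -1/49 (m(J) = -1/(7*(4 + 3)) = -⅐/7 = -⅐*⅐ = -1/49)
y(k, W) = 27 + W
y(√(-20 + 5), m(4)) - 1*(-2895) = (27 - 1/49) - 1*(-2895) = 1322/49 + 2895 = 143177/49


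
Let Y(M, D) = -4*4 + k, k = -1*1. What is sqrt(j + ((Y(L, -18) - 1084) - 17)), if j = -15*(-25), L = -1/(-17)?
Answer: I*sqrt(743) ≈ 27.258*I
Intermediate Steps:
k = -1
L = 1/17 (L = -1/17*(-1) = 1/17 ≈ 0.058824)
Y(M, D) = -17 (Y(M, D) = -4*4 - 1 = -16 - 1 = -17)
j = 375
sqrt(j + ((Y(L, -18) - 1084) - 17)) = sqrt(375 + ((-17 - 1084) - 17)) = sqrt(375 + (-1101 - 17)) = sqrt(375 - 1118) = sqrt(-743) = I*sqrt(743)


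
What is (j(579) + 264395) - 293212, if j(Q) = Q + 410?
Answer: -27828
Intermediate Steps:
j(Q) = 410 + Q
(j(579) + 264395) - 293212 = ((410 + 579) + 264395) - 293212 = (989 + 264395) - 293212 = 265384 - 293212 = -27828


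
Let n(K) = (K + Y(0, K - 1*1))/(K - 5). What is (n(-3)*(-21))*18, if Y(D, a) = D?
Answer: -567/4 ≈ -141.75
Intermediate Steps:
n(K) = K/(-5 + K) (n(K) = (K + 0)/(K - 5) = K/(-5 + K))
(n(-3)*(-21))*18 = (-3/(-5 - 3)*(-21))*18 = (-3/(-8)*(-21))*18 = (-3*(-1/8)*(-21))*18 = ((3/8)*(-21))*18 = -63/8*18 = -567/4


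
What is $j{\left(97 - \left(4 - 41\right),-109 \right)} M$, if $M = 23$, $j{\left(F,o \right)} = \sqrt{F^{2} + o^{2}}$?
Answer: $23 \sqrt{29837} \approx 3972.9$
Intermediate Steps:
$j{\left(97 - \left(4 - 41\right),-109 \right)} M = \sqrt{\left(97 - \left(4 - 41\right)\right)^{2} + \left(-109\right)^{2}} \cdot 23 = \sqrt{\left(97 - -37\right)^{2} + 11881} \cdot 23 = \sqrt{\left(97 + 37\right)^{2} + 11881} \cdot 23 = \sqrt{134^{2} + 11881} \cdot 23 = \sqrt{17956 + 11881} \cdot 23 = \sqrt{29837} \cdot 23 = 23 \sqrt{29837}$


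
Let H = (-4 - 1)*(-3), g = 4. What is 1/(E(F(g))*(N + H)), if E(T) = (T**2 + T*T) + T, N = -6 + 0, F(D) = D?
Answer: 1/324 ≈ 0.0030864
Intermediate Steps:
N = -6
E(T) = T + 2*T**2 (E(T) = (T**2 + T**2) + T = 2*T**2 + T = T + 2*T**2)
H = 15 (H = -5*(-3) = 15)
1/(E(F(g))*(N + H)) = 1/((4*(1 + 2*4))*(-6 + 15)) = 1/((4*(1 + 8))*9) = 1/((4*9)*9) = 1/(36*9) = 1/324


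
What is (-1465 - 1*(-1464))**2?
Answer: 1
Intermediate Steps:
(-1465 - 1*(-1464))**2 = (-1465 + 1464)**2 = (-1)**2 = 1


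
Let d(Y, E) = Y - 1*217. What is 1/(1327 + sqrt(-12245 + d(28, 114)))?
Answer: 1327/1773363 - I*sqrt(12434)/1773363 ≈ 0.0007483 - 6.2879e-5*I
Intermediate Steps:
d(Y, E) = -217 + Y (d(Y, E) = Y - 217 = -217 + Y)
1/(1327 + sqrt(-12245 + d(28, 114))) = 1/(1327 + sqrt(-12245 + (-217 + 28))) = 1/(1327 + sqrt(-12245 - 189)) = 1/(1327 + sqrt(-12434)) = 1/(1327 + I*sqrt(12434))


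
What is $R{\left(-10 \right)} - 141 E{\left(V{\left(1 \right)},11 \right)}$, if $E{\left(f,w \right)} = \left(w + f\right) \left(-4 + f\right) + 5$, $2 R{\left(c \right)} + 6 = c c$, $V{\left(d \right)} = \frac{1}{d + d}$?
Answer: $\frac{20069}{4} \approx 5017.3$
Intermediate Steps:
$V{\left(d \right)} = \frac{1}{2 d}$
$R{\left(c \right)} = -3 + \frac{c^{2}}{2}$ ($R{\left(c \right)} = -3 + \frac{c c}{2} = -3 + \frac{c^{2}}{2}$)
$E{\left(f,w \right)} = 5 + \left(-4 + f\right) \left(f + w\right)$ ($E{\left(f,w \right)} = \left(f + w\right) \left(-4 + f\right) + 5 = \left(-4 + f\right) \left(f + w\right) + 5 = 5 + \left(-4 + f\right) \left(f + w\right)$)
$R{\left(-10 \right)} - 141 E{\left(V{\left(1 \right)},11 \right)} = \left(-3 + \frac{\left(-10\right)^{2}}{2}\right) - 141 \left(5 + \left(\frac{1}{2 \cdot 1}\right)^{2} - 4 \frac{1}{2 \cdot 1} - 44 + \frac{1}{2 \cdot 1} \cdot 11\right) = \left(-3 + \frac{1}{2} \cdot 100\right) - 141 \left(5 + \left(\frac{1}{2} \cdot 1\right)^{2} - 4 \cdot \frac{1}{2} \cdot 1 - 44 + \frac{1}{2} \cdot 1 \cdot 11\right) = \left(-3 + 50\right) - 141 \left(5 + \left(\frac{1}{2}\right)^{2} - 2 - 44 + \frac{1}{2} \cdot 11\right) = 47 - 141 \left(5 + \frac{1}{4} - 2 - 44 + \frac{11}{2}\right) = 47 - - \frac{19881}{4} = 47 + \frac{19881}{4} = \frac{20069}{4}$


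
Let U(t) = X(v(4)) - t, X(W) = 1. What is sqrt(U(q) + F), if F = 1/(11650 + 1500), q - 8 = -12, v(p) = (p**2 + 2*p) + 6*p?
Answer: sqrt(34585026)/2630 ≈ 2.2361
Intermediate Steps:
v(p) = p**2 + 8*p
q = -4 (q = 8 - 12 = -4)
U(t) = 1 - t
F = 1/13150 ≈ 7.6046e-5
sqrt(U(q) + F) = sqrt((1 - 1*(-4)) + 1/13150) = sqrt((1 + 4) + 1/13150) = sqrt(5 + 1/13150) = sqrt(65751/13150) = sqrt(34585026)/2630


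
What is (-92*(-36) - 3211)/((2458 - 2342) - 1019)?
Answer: -101/903 ≈ -0.11185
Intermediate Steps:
(-92*(-36) - 3211)/((2458 - 2342) - 1019) = (3312 - 3211)/(116 - 1019) = 101/(-903) = 101*(-1/903) = -101/903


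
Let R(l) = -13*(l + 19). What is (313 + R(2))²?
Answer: 1600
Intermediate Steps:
R(l) = -247 - 13*l (R(l) = -13*(19 + l) = -247 - 13*l)
(313 + R(2))² = (313 + (-247 - 13*2))² = (313 + (-247 - 26))² = (313 - 273)² = 40² = 1600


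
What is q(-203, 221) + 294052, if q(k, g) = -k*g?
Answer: 338915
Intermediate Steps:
q(k, g) = -g*k
q(-203, 221) + 294052 = -1*221*(-203) + 294052 = 44863 + 294052 = 338915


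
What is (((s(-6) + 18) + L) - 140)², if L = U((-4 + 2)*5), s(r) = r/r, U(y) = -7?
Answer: 16384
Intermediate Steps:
s(r) = 1
L = -7
(((s(-6) + 18) + L) - 140)² = (((1 + 18) - 7) - 140)² = ((19 - 7) - 140)² = (12 - 140)² = (-128)² = 16384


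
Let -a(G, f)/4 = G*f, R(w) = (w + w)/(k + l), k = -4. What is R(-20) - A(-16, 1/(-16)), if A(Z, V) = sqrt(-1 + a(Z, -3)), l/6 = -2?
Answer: 5/2 - I*sqrt(193) ≈ 2.5 - 13.892*I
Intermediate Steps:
l = -12 (l = 6*(-2) = -12)
R(w) = -w/8 (R(w) = (w + w)/(-4 - 12) = (2*w)/(-16) = (2*w)*(-1/16) = -w/8)
a(G, f) = -4*G*f
A(Z, V) = sqrt(-1 + 12*Z) (A(Z, V) = sqrt(-1 - 4*Z*(-3)) = sqrt(-1 + 12*Z))
R(-20) - A(-16, 1/(-16)) = -1/8*(-20) - sqrt(-1 + 12*(-16)) = 5/2 - sqrt(-1 - 192) = 5/2 - sqrt(-193) = 5/2 - I*sqrt(193)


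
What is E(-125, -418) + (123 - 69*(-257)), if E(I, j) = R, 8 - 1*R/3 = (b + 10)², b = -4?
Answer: 17772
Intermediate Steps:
R = -84 (R = 24 - 3*(-4 + 10)² = 24 - 3*6² = 24 - 3*36 = 24 - 108 = -84)
E(I, j) = -84
E(-125, -418) + (123 - 69*(-257)) = -84 + (123 - 69*(-257)) = -84 + (123 + 17733) = -84 + 17856 = 17772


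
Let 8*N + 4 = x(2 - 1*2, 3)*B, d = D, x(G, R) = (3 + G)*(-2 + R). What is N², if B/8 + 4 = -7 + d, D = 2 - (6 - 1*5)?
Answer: 3721/4 ≈ 930.25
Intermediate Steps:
x(G, R) = (-2 + R)*(3 + G)
D = 1 (D = 2 - (6 - 5) = 2 - 1*1 = 2 - 1 = 1)
d = 1
B = -80 (B = -32 + 8*(-7 + 1) = -32 + 8*(-6) = -32 - 48 = -80)
N = -61/2 (N = -½ + ((-6 - 2*(2 - 1*2) + 3*3 + (2 - 1*2)*3)*(-80))/8 = -½ + ((-6 - 2*(2 - 2) + 9 + (2 - 2)*3)*(-80))/8 = -½ + ((-6 - 2*0 + 9 + 0*3)*(-80))/8 = -½ + ((-6 + 0 + 9 + 0)*(-80))/8 = -½ + (3*(-80))/8 = -½ + (⅛)*(-240) = -½ - 30 = -61/2 ≈ -30.500)
N² = (-61/2)² = 3721/4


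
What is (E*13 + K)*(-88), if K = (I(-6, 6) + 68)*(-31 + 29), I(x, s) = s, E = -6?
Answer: 19888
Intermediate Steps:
K = -148 (K = (6 + 68)*(-31 + 29) = 74*(-2) = -148)
(E*13 + K)*(-88) = (-6*13 - 148)*(-88) = (-78 - 148)*(-88) = -226*(-88) = 19888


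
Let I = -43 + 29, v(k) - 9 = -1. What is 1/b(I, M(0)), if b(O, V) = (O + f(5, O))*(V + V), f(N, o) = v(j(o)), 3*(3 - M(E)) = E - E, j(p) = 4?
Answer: -1/36 ≈ -0.027778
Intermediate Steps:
v(k) = 8 (v(k) = 9 - 1 = 8)
M(E) = 3 (M(E) = 3 - (E - E)/3 = 3 - ⅓*0 = 3 + 0 = 3)
f(N, o) = 8
I = -14
b(O, V) = 2*V*(8 + O) (b(O, V) = (O + 8)*(V + V) = (8 + O)*(2*V) = 2*V*(8 + O))
1/b(I, M(0)) = 1/(2*3*(8 - 14)) = 1/(2*3*(-6)) = 1/(-36) = -1/36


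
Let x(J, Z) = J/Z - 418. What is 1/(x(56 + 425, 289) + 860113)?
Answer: 289/248452336 ≈ 1.1632e-6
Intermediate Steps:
x(J, Z) = -418 + J/Z (x(J, Z) = J/Z - 418 = -418 + J/Z)
1/(x(56 + 425, 289) + 860113) = 1/((-418 + (56 + 425)/289) + 860113) = 1/((-418 + 481*(1/289)) + 860113) = 1/((-418 + 481/289) + 860113) = 1/(-120321/289 + 860113) = 1/(248452336/289) = 289/248452336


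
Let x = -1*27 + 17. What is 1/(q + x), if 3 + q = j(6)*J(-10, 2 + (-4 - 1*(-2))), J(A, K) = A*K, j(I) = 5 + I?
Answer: -1/13 ≈ -0.076923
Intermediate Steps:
x = -10 (x = -27 + 17 = -10)
q = -3 (q = -3 + (5 + 6)*(-10*(2 + (-4 - 1*(-2)))) = -3 + 11*(-10*(2 + (-4 + 2))) = -3 + 11*(-10*(2 - 2)) = -3 + 11*(-10*0) = -3 + 11*0 = -3 + 0 = -3)
1/(q + x) = 1/(-3 - 10) = 1/(-13) = -1/13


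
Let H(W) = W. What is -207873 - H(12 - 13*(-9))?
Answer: -208002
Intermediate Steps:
-207873 - H(12 - 13*(-9)) = -207873 - (12 - 13*(-9)) = -207873 - (12 + 117) = -207873 - 1*129 = -207873 - 129 = -208002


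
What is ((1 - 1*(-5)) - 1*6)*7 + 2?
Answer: 2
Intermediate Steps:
((1 - 1*(-5)) - 1*6)*7 + 2 = ((1 + 5) - 6)*7 + 2 = (6 - 6)*7 + 2 = 0*7 + 2 = 0 + 2 = 2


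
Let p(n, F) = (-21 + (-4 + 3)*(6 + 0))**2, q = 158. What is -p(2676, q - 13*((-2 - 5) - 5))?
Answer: -729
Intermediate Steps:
p(n, F) = 729 (p(n, F) = (-21 - 1*6)**2 = (-21 - 6)**2 = (-27)**2 = 729)
-p(2676, q - 13*((-2 - 5) - 5)) = -1*729 = -729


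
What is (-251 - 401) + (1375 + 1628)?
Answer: 2351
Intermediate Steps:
(-251 - 401) + (1375 + 1628) = -652 + 3003 = 2351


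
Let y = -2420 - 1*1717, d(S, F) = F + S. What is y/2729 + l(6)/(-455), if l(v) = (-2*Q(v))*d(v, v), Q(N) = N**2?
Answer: 475521/1241695 ≈ 0.38296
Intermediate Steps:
l(v) = -4*v**3 (l(v) = (-2*v**2)*(v + v) = (-2*v**2)*(2*v) = -4*v**3)
y = -4137 (y = -2420 - 1717 = -4137)
y/2729 + l(6)/(-455) = -4137/2729 - 4*6**3/(-455) = -4137*1/2729 - 4*216*(-1/455) = -4137/2729 - 864*(-1/455) = -4137/2729 + 864/455 = 475521/1241695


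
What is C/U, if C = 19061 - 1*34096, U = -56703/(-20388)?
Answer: -102177860/18901 ≈ -5406.0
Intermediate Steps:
U = 18901/6796 (U = -56703*(-1/20388) = 18901/6796 ≈ 2.7812)
C = -15035 (C = 19061 - 34096 = -15035)
C/U = -15035/18901/6796 = -15035*6796/18901 = -102177860/18901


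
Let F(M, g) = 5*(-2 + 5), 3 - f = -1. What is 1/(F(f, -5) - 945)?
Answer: -1/930 ≈ -0.0010753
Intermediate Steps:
f = 4 (f = 3 - 1*(-1) = 3 + 1 = 4)
F(M, g) = 15 (F(M, g) = 5*3 = 15)
1/(F(f, -5) - 945) = 1/(15 - 945) = 1/(-930) = -1/930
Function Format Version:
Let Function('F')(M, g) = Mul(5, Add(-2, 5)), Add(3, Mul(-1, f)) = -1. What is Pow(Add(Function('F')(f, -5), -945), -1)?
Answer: Rational(-1, 930) ≈ -0.0010753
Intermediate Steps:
f = 4 (f = Add(3, Mul(-1, -1)) = Add(3, 1) = 4)
Function('F')(M, g) = 15 (Function('F')(M, g) = Mul(5, 3) = 15)
Pow(Add(Function('F')(f, -5), -945), -1) = Pow(Add(15, -945), -1) = Pow(-930, -1) = Rational(-1, 930)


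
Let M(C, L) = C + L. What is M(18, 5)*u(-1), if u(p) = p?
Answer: -23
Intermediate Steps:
M(18, 5)*u(-1) = (18 + 5)*(-1) = 23*(-1) = -23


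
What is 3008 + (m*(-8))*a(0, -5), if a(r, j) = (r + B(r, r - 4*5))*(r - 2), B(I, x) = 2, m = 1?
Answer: 3040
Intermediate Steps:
a(r, j) = (-2 + r)*(2 + r) (a(r, j) = (r + 2)*(r - 2) = (2 + r)*(-2 + r) = (-2 + r)*(2 + r))
3008 + (m*(-8))*a(0, -5) = 3008 + (1*(-8))*(-4 + 0²) = 3008 - 8*(-4 + 0) = 3008 - 8*(-4) = 3008 + 32 = 3040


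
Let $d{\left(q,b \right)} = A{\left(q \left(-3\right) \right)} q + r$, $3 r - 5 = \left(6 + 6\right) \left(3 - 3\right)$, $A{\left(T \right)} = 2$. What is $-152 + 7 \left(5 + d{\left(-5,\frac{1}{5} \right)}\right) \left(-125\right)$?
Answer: $\frac{8294}{3} \approx 2764.7$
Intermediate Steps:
$r = \frac{5}{3}$ ($r = \frac{5}{3} + \frac{\left(6 + 6\right) \left(3 - 3\right)}{3} = \frac{5}{3} + \frac{12 \cdot 0}{3} = \frac{5}{3} + \frac{1}{3} \cdot 0 = \frac{5}{3} + 0 = \frac{5}{3} \approx 1.6667$)
$d{\left(q,b \right)} = \frac{5}{3} + 2 q$ ($d{\left(q,b \right)} = 2 q + \frac{5}{3} = \frac{5}{3} + 2 q$)
$-152 + 7 \left(5 + d{\left(-5,\frac{1}{5} \right)}\right) \left(-125\right) = -152 + 7 \left(5 + \left(\frac{5}{3} + 2 \left(-5\right)\right)\right) \left(-125\right) = -152 + 7 \left(5 + \left(\frac{5}{3} - 10\right)\right) \left(-125\right) = -152 + 7 \left(5 - \frac{25}{3}\right) \left(-125\right) = -152 + 7 \left(- \frac{10}{3}\right) \left(-125\right) = -152 - - \frac{8750}{3} = -152 + \frac{8750}{3} = \frac{8294}{3}$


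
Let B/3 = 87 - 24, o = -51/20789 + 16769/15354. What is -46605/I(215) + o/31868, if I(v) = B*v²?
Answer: -3489119823923579/658286425353591720 ≈ -0.0053003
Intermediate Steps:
o = 347827687/319194306 (o = -51*1/20789 + 16769*(1/15354) = -51/20789 + 16769/15354 = 347827687/319194306 ≈ 1.0897)
B = 189 (B = 3*(87 - 24) = 3*63 = 189)
I(v) = 189*v²
-46605/I(215) + o/31868 = -46605/(189*215²) + (347827687/319194306)/31868 = -46605/(189*46225) + (347827687/319194306)*(1/31868) = -46605/8736525 + 347827687/10172084143608 = -46605*1/8736525 + 347827687/10172084143608 = -3107/582435 + 347827687/10172084143608 = -3489119823923579/658286425353591720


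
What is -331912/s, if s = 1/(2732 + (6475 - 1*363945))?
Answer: 117741799056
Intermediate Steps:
s = -1/354738 (s = 1/(2732 + (6475 - 363945)) = 1/(2732 - 357470) = 1/(-354738) = -1/354738 ≈ -2.8190e-6)
-331912/s = -331912/(-1/354738) = -331912*(-354738) = 117741799056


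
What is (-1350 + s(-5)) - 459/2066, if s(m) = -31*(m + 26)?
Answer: -4134525/2066 ≈ -2001.2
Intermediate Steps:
s(m) = -806 - 31*m (s(m) = -31*(26 + m) = -806 - 31*m)
(-1350 + s(-5)) - 459/2066 = (-1350 + (-806 - 31*(-5))) - 459/2066 = (-1350 + (-806 + 155)) - 459*1/2066 = (-1350 - 651) - 459/2066 = -2001 - 459/2066 = -4134525/2066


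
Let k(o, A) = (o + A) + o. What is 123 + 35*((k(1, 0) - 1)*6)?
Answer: 333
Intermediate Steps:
k(o, A) = A + 2*o (k(o, A) = (A + o) + o = A + 2*o)
123 + 35*((k(1, 0) - 1)*6) = 123 + 35*(((0 + 2*1) - 1)*6) = 123 + 35*(((0 + 2) - 1)*6) = 123 + 35*((2 - 1)*6) = 123 + 35*(1*6) = 123 + 35*6 = 123 + 210 = 333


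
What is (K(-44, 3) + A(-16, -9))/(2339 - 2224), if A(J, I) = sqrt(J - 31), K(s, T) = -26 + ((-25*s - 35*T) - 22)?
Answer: 947/115 + I*sqrt(47)/115 ≈ 8.2348 + 0.059614*I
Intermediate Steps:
K(s, T) = -48 - 35*T - 25*s (K(s, T) = -26 + ((-35*T - 25*s) - 22) = -26 + (-22 - 35*T - 25*s) = -48 - 35*T - 25*s)
A(J, I) = sqrt(-31 + J)
(K(-44, 3) + A(-16, -9))/(2339 - 2224) = ((-48 - 35*3 - 25*(-44)) + sqrt(-31 - 16))/(2339 - 2224) = ((-48 - 105 + 1100) + sqrt(-47))/115 = (947 + I*sqrt(47))*(1/115) = 947/115 + I*sqrt(47)/115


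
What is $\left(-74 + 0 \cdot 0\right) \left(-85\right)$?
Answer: $6290$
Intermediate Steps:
$\left(-74 + 0 \cdot 0\right) \left(-85\right) = \left(-74 + 0\right) \left(-85\right) = \left(-74\right) \left(-85\right) = 6290$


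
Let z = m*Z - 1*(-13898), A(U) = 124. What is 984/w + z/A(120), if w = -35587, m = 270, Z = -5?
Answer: 111605915/1103197 ≈ 101.17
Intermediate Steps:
z = 12548 (z = 270*(-5) - 1*(-13898) = -1350 + 13898 = 12548)
984/w + z/A(120) = 984/(-35587) + 12548/124 = 984*(-1/35587) + 12548*(1/124) = -984/35587 + 3137/31 = 111605915/1103197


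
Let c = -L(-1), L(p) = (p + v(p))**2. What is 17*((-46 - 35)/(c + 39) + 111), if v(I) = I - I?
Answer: 70329/38 ≈ 1850.8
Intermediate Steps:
v(I) = 0
L(p) = p**2 (L(p) = (p + 0)**2 = p**2)
c = -1 (c = -1*(-1)**2 = -1*1 = -1)
17*((-46 - 35)/(c + 39) + 111) = 17*((-46 - 35)/(-1 + 39) + 111) = 17*(-81/38 + 111) = 17*(4137/38) = 70329/38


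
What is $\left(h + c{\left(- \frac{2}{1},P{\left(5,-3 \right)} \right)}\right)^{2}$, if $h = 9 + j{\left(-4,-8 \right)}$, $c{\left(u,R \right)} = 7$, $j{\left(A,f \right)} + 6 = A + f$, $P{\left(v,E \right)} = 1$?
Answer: $4$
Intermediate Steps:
$j{\left(A,f \right)} = -6 + A + f$ ($j{\left(A,f \right)} = -6 + \left(A + f\right) = -6 + A + f$)
$h = -9$ ($h = 9 - 18 = -9$)
$\left(h + c{\left(- \frac{2}{1},P{\left(5,-3 \right)} \right)}\right)^{2} = \left(-9 + 7\right)^{2} = \left(-2\right)^{2} = 4$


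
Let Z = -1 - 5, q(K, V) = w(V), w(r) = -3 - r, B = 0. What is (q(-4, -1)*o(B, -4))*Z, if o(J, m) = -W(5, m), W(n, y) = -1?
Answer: 12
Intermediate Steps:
o(J, m) = 1 (o(J, m) = -1*(-1) = 1)
q(K, V) = -3 - V
Z = -6
(q(-4, -1)*o(B, -4))*Z = ((-3 - 1*(-1))*1)*(-6) = ((-3 + 1)*1)*(-6) = -2*1*(-6) = -2*(-6) = 12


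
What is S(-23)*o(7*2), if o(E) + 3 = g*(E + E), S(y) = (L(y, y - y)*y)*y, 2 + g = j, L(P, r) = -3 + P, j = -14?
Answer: 6203054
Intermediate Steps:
g = -16 (g = -2 - 14 = -16)
S(y) = y**2*(-3 + y) (S(y) = ((-3 + y)*y)*y = (y*(-3 + y))*y = y**2*(-3 + y))
o(E) = -3 - 32*E (o(E) = -3 - 16*(E + E) = -3 - 32*E)
S(-23)*o(7*2) = ((-23)**2*(-3 - 23))*(-3 - 224*2) = (529*(-26))*(-3 - 32*14) = -13754*(-3 - 448) = -13754*(-451) = 6203054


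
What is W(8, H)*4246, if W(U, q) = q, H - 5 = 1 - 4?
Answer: 8492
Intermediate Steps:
H = 2 (H = 5 + (1 - 4) = 5 - 3 = 2)
W(8, H)*4246 = 2*4246 = 8492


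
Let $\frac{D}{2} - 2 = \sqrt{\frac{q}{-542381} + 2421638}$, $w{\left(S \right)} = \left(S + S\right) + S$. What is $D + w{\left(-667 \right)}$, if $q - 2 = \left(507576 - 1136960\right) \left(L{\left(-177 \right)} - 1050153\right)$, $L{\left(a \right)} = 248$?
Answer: $-1997 + \frac{4 \sqrt{1806065170573341}}{77483} \approx 196.92$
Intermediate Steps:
$w{\left(S \right)} = 3 S$ ($w{\left(S \right)} = 2 S + S = 3 S$)
$q = 660793408522$ ($q = 2 + \left(507576 - 1136960\right) \left(248 - 1050153\right) = 2 - -660793408520 = 2 + 660793408520 = 660793408522$)
$D = 4 + \frac{4 \sqrt{1806065170573341}}{77483}$ ($D = 4 + 2 \sqrt{\frac{660793408522}{-542381} + 2421638} = 4 + 2 \sqrt{660793408522 \left(- \frac{1}{542381}\right) + 2421638} = 4 + 2 \sqrt{- \frac{660793408522}{542381} + 2421638} = 4 + 2 \sqrt{\frac{652657031556}{542381}} = 4 + 2 \frac{2 \sqrt{1806065170573341}}{77483} = 4 + \frac{4 \sqrt{1806065170573341}}{77483} \approx 2197.9$)
$D + w{\left(-667 \right)} = \left(4 + \frac{4 \sqrt{1806065170573341}}{77483}\right) + 3 \left(-667\right) = \left(4 + \frac{4 \sqrt{1806065170573341}}{77483}\right) - 2001 = -1997 + \frac{4 \sqrt{1806065170573341}}{77483}$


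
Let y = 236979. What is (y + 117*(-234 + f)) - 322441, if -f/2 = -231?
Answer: -58786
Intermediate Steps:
f = 462 (f = -2*(-231) = 462)
(y + 117*(-234 + f)) - 322441 = (236979 + 117*(-234 + 462)) - 322441 = (236979 + 117*228) - 322441 = (236979 + 26676) - 322441 = 263655 - 322441 = -58786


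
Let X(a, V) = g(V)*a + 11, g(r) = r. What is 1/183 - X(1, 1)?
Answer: -2195/183 ≈ -11.995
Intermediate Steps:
X(a, V) = 11 + V*a (X(a, V) = V*a + 11 = 11 + V*a)
1/183 - X(1, 1) = 1/183 - (11 + 1*1) = 1/183 - (11 + 1) = 1/183 - 1*12 = 1/183 - 12 = -2195/183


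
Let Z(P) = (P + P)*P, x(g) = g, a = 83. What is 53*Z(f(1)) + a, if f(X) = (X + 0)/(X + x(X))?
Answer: 219/2 ≈ 109.50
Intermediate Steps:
f(X) = ½ (f(X) = (X + 0)/(X + X) = X/((2*X)) = X*(1/(2*X)) = ½)
Z(P) = 2*P² (Z(P) = (2*P)*P = 2*P²)
53*Z(f(1)) + a = 53*(2*(½)²) + 83 = 53*(2*(¼)) + 83 = 53*(½) + 83 = 53/2 + 83 = 219/2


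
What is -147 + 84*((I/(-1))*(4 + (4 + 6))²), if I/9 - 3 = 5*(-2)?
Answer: 1037085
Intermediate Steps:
I = -63 (I = 27 + 9*(5*(-2)) = 27 + 9*(-10) = 27 - 90 = -63)
-147 + 84*((I/(-1))*(4 + (4 + 6))²) = -147 + 84*((-63/(-1))*(4 + (4 + 6))²) = -147 + 84*((-63*(-1))*(4 + 10)²) = -147 + 84*(63*14²) = -147 + 84*(63*196) = -147 + 84*12348 = -147 + 1037232 = 1037085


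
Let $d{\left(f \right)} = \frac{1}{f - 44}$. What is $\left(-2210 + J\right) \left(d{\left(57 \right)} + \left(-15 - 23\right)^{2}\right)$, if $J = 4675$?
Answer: $\frac{46275445}{13} \approx 3.5596 \cdot 10^{6}$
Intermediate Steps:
$d{\left(f \right)} = \frac{1}{-44 + f}$
$\left(-2210 + J\right) \left(d{\left(57 \right)} + \left(-15 - 23\right)^{2}\right) = \left(-2210 + 4675\right) \left(\frac{1}{-44 + 57} + \left(-15 - 23\right)^{2}\right) = 2465 \left(\frac{1}{13} + \left(-38\right)^{2}\right) = 2465 \left(\frac{1}{13} + 1444\right) = 2465 \cdot \frac{18773}{13} = \frac{46275445}{13}$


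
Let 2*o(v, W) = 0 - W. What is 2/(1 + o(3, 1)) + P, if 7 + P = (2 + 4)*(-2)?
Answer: -15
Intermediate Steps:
o(v, W) = -W/2 (o(v, W) = (0 - W)/2 = (-W)/2 = -W/2)
P = -19 (P = -7 + (2 + 4)*(-2) = -7 + 6*(-2) = -7 - 12 = -19)
2/(1 + o(3, 1)) + P = 2/(1 - ½*1) - 19 = 2/(1 - ½) - 19 = 2/(½) - 19 = 2*2 - 19 = 4 - 19 = -15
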